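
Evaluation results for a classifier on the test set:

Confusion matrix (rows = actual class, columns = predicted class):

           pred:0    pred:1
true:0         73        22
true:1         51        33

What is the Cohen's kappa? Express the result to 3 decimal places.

Observed agreement pₒ = trace/N = 106/179 = 0.5922
Expected agreement pₑ = Σ (rowᵢ·colᵢ)/N² = (95·124 + 84·55)/179² = 0.5118
κ = (pₒ − pₑ)/(1 − pₑ) = (0.5922 − 0.5118)/(1 − 0.5118) = 0.165

0.165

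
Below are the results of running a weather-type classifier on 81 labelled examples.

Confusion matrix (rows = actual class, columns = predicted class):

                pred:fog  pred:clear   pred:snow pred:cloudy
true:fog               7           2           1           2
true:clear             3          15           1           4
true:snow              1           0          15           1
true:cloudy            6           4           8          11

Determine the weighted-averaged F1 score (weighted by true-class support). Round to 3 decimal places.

0.583

Per-class F1 score (2·TP/(2·TP+FP+FN)):
  fog: TP=7, FP=3+1+6=10, FN=2+1+2=5 → 14/29 = 0.4828
  clear: TP=15, FP=2+0+4=6, FN=3+1+4=8 → 30/44 = 0.6818
  snow: TP=15, FP=1+1+8=10, FN=1+0+1=2 → 30/42 = 0.7143
  cloudy: TP=11, FP=2+4+1=7, FN=6+4+8=18 → 22/47 = 0.4681
Weighted-F1 score = Σ (supportᵢ/N)·F1 scoreᵢ with N=81: (12/81)·0.4828 + (23/81)·0.6818 + (17/81)·0.7143 + (29/81)·0.4681 = 0.583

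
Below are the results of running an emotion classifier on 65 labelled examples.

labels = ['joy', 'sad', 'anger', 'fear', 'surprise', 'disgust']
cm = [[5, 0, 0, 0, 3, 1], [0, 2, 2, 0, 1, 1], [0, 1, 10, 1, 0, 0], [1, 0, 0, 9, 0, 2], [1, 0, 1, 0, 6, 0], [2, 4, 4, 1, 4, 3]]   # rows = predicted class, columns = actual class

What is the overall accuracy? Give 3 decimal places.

Accuracy = trace / total = (5+2+10+9+6+3=35) / 65 = 35/65 = 0.538

0.538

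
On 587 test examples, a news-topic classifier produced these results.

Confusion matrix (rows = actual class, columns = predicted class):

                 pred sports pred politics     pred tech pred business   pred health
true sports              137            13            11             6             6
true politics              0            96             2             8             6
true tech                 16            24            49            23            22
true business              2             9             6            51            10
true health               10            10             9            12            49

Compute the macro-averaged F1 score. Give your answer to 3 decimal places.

0.622

Per-class F1 score (2·TP/(2·TP+FP+FN)):
  sports: TP=137, FP=0+16+2+10=28, FN=13+11+6+6=36 → 274/338 = 0.8107
  politics: TP=96, FP=13+24+9+10=56, FN=0+2+8+6=16 → 192/264 = 0.7273
  tech: TP=49, FP=11+2+6+9=28, FN=16+24+23+22=85 → 98/211 = 0.4645
  business: TP=51, FP=6+8+23+12=49, FN=2+9+6+10=27 → 102/178 = 0.5730
  health: TP=49, FP=6+6+22+10=44, FN=10+10+9+12=41 → 98/183 = 0.5355
Macro-F1 score = mean = (0.8107 + 0.7273 + 0.4645 + 0.5730 + 0.5355) / 5 = 0.622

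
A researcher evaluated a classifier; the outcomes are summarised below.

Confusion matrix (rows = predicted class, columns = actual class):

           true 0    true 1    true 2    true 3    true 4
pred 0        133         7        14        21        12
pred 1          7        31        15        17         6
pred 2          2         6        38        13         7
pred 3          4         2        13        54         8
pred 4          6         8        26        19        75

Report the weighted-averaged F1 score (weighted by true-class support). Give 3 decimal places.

0.596

Per-class F1 score (2·TP/(2·TP+FP+FN)):
  0: TP=133, FP=7+14+21+12=54, FN=7+2+4+6=19 → 266/339 = 0.7847
  1: TP=31, FP=7+15+17+6=45, FN=7+6+2+8=23 → 62/130 = 0.4769
  2: TP=38, FP=2+6+13+7=28, FN=14+15+13+26=68 → 76/172 = 0.4419
  3: TP=54, FP=4+2+13+8=27, FN=21+17+13+19=70 → 108/205 = 0.5268
  4: TP=75, FP=6+8+26+19=59, FN=12+6+7+8=33 → 150/242 = 0.6198
Weighted-F1 score = Σ (supportᵢ/N)·F1 scoreᵢ with N=544: (152/544)·0.7847 + (54/544)·0.4769 + (106/544)·0.4419 + (124/544)·0.5268 + (108/544)·0.6198 = 0.596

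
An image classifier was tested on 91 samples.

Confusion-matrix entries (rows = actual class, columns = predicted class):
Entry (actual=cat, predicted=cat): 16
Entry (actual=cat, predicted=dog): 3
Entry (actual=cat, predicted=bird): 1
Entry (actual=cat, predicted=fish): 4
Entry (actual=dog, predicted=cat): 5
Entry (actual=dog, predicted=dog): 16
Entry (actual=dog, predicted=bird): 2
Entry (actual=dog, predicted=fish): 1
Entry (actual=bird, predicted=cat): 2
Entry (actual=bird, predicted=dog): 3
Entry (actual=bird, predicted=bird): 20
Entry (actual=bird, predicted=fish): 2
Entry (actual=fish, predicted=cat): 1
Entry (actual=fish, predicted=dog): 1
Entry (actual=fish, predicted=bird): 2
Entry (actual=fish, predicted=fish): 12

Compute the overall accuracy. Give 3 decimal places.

0.703

Accuracy = trace / total = (16+16+20+12=64) / 91 = 64/91 = 0.703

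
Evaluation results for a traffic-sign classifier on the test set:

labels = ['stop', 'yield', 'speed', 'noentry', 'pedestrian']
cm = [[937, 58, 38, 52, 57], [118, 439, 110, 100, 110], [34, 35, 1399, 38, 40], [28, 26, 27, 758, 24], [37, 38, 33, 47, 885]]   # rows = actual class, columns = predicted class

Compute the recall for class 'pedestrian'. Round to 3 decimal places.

0.851

Treat 'pedestrian' as positive and all other classes as negative.
recall = TP/(TP+FN).
pedestrian: TP=885, FN=37+38+33+47=155 → 885/1040 = 0.8510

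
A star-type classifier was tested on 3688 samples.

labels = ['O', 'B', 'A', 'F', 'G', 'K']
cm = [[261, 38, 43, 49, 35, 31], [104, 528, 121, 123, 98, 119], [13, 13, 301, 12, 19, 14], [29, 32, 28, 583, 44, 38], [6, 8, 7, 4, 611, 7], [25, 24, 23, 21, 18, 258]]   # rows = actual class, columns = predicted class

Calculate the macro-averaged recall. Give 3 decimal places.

Per-class recall (TP/(TP+FN)):
  O: TP=261, FN=38+43+49+35+31=196 → 261/457 = 0.5711
  B: TP=528, FN=104+121+123+98+119=565 → 528/1093 = 0.4831
  A: TP=301, FN=13+13+12+19+14=71 → 301/372 = 0.8091
  F: TP=583, FN=29+32+28+44+38=171 → 583/754 = 0.7732
  G: TP=611, FN=6+8+7+4+7=32 → 611/643 = 0.9502
  K: TP=258, FN=25+24+23+21+18=111 → 258/369 = 0.6992
Macro-recall = mean = (0.5711 + 0.4831 + 0.8091 + 0.7732 + 0.9502 + 0.6992) / 6 = 0.714

0.714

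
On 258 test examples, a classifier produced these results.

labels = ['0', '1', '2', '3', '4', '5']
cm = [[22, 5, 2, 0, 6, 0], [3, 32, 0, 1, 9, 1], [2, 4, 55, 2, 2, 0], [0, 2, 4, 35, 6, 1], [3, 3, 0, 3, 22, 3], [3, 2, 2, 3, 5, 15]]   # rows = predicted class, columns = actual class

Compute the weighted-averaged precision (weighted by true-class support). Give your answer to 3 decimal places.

0.705

Per-class precision (TP/(TP+FP)):
  0: TP=22, FP=5+2+0+6+0=13 → 22/35 = 0.6286
  1: TP=32, FP=3+0+1+9+1=14 → 32/46 = 0.6957
  2: TP=55, FP=2+4+2+2+0=10 → 55/65 = 0.8462
  3: TP=35, FP=0+2+4+6+1=13 → 35/48 = 0.7292
  4: TP=22, FP=3+3+0+3+3=12 → 22/34 = 0.6471
  5: TP=15, FP=3+2+2+3+5=15 → 15/30 = 0.5000
Weighted-precision = Σ (supportᵢ/N)·precisionᵢ with N=258: (33/258)·0.6286 + (48/258)·0.6957 + (63/258)·0.8462 + (44/258)·0.7292 + (50/258)·0.6471 + (20/258)·0.5000 = 0.705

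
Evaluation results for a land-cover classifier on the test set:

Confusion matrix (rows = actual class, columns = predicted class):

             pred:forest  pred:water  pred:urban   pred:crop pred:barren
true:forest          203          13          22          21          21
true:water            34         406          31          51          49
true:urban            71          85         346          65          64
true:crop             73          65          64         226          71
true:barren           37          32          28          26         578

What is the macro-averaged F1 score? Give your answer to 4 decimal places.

0.6358

Per-class F1 score (2·TP/(2·TP+FP+FN)):
  forest: TP=203, FP=34+71+73+37=215, FN=13+22+21+21=77 → 406/698 = 0.58166
  water: TP=406, FP=13+85+65+32=195, FN=34+31+51+49=165 → 812/1172 = 0.69283
  urban: TP=346, FP=22+31+64+28=145, FN=71+85+65+64=285 → 692/1122 = 0.61676
  crop: TP=226, FP=21+51+65+26=163, FN=73+65+64+71=273 → 452/888 = 0.50901
  barren: TP=578, FP=21+49+64+71=205, FN=37+32+28+26=123 → 1156/1484 = 0.77898
Macro-F1 score = mean = (0.58166 + 0.69283 + 0.61676 + 0.50901 + 0.77898) / 5 = 0.6358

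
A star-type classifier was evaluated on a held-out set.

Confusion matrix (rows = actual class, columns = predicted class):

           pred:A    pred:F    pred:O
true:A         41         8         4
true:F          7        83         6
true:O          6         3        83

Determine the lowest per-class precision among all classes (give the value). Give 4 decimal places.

0.7593

Per-class precision (TP/(TP+FP)):
  A: TP=41, FP=7+6=13 → 41/54 = 0.75926
  F: TP=83, FP=8+3=11 → 83/94 = 0.88298
  O: TP=83, FP=4+6=10 → 83/93 = 0.89247
Lowest is class 'A' with precision = 0.7593.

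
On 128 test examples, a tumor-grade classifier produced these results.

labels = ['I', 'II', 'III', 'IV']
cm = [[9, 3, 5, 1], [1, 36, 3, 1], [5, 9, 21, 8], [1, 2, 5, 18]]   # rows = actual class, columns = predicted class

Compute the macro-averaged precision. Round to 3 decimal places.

Per-class precision (TP/(TP+FP)):
  I: TP=9, FP=1+5+1=7 → 9/16 = 0.5625
  II: TP=36, FP=3+9+2=14 → 36/50 = 0.7200
  III: TP=21, FP=5+3+5=13 → 21/34 = 0.6176
  IV: TP=18, FP=1+1+8=10 → 18/28 = 0.6429
Macro-precision = mean = (0.5625 + 0.7200 + 0.6176 + 0.6429) / 4 = 0.636

0.636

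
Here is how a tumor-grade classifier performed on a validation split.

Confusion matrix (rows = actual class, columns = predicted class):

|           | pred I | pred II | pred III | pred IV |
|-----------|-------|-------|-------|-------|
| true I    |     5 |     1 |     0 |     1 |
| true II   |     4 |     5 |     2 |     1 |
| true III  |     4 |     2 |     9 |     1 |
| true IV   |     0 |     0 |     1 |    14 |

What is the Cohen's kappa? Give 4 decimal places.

0.5445

Observed agreement pₒ = trace/N = 33/50 = 0.66000
Expected agreement pₑ = Σ (rowᵢ·colᵢ)/N² = (7·13 + 12·8 + 16·12 + 15·17)/50² = 0.25360
κ = (pₒ − pₑ)/(1 − pₑ) = (0.66000 − 0.25360)/(1 − 0.25360) = 0.5445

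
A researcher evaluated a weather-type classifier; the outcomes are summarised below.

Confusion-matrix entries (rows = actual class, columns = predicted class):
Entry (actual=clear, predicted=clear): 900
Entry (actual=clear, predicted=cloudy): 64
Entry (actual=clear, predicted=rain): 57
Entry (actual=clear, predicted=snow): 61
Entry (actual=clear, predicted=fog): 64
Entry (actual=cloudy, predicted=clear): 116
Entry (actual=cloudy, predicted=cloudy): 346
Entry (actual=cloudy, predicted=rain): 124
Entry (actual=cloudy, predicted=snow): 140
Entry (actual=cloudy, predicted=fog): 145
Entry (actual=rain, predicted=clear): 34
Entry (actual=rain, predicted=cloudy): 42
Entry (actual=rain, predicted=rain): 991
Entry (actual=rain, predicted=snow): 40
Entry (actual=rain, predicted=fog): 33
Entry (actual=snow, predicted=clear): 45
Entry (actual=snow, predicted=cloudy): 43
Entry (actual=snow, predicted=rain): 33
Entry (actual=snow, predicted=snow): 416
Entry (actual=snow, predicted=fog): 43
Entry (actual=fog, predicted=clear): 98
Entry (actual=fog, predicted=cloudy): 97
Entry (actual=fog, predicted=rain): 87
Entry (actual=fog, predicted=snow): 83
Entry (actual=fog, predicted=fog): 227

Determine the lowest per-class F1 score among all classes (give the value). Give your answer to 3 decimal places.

Per-class F1 score (2·TP/(2·TP+FP+FN)):
  clear: TP=900, FP=116+34+45+98=293, FN=64+57+61+64=246 → 1800/2339 = 0.7696
  cloudy: TP=346, FP=64+42+43+97=246, FN=116+124+140+145=525 → 692/1463 = 0.4730
  rain: TP=991, FP=57+124+33+87=301, FN=34+42+40+33=149 → 1982/2432 = 0.8150
  snow: TP=416, FP=61+140+40+83=324, FN=45+43+33+43=164 → 832/1320 = 0.6303
  fog: TP=227, FP=64+145+33+43=285, FN=98+97+87+83=365 → 454/1104 = 0.4112
Lowest is class 'fog' with F1 score = 0.411.

0.411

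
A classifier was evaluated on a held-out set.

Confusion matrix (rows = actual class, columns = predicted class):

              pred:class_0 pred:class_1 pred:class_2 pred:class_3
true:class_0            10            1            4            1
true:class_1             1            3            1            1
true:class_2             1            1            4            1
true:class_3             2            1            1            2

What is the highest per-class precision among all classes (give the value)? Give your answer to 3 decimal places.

0.714

Per-class precision (TP/(TP+FP)):
  class_0: TP=10, FP=1+1+2=4 → 10/14 = 0.7143
  class_1: TP=3, FP=1+1+1=3 → 3/6 = 0.5000
  class_2: TP=4, FP=4+1+1=6 → 4/10 = 0.4000
  class_3: TP=2, FP=1+1+1=3 → 2/5 = 0.4000
Highest is class 'class_0' with precision = 0.714.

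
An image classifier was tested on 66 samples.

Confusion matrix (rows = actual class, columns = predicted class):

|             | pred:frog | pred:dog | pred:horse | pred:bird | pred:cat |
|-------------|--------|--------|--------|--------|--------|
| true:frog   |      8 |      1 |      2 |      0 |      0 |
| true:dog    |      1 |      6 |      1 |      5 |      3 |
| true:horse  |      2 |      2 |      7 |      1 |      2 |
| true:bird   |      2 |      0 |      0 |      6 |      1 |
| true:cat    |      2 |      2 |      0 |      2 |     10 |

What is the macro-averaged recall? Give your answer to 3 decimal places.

Per-class recall (TP/(TP+FN)):
  frog: TP=8, FN=1+2+0+0=3 → 8/11 = 0.7273
  dog: TP=6, FN=1+1+5+3=10 → 6/16 = 0.3750
  horse: TP=7, FN=2+2+1+2=7 → 7/14 = 0.5000
  bird: TP=6, FN=2+0+0+1=3 → 6/9 = 0.6667
  cat: TP=10, FN=2+2+0+2=6 → 10/16 = 0.6250
Macro-recall = mean = (0.7273 + 0.3750 + 0.5000 + 0.6667 + 0.6250) / 5 = 0.579

0.579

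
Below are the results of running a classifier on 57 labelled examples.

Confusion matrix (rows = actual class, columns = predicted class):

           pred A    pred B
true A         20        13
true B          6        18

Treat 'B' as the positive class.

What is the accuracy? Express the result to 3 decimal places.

0.667

Accuracy = (TP+TN)/N = (18+20)/57 = 0.667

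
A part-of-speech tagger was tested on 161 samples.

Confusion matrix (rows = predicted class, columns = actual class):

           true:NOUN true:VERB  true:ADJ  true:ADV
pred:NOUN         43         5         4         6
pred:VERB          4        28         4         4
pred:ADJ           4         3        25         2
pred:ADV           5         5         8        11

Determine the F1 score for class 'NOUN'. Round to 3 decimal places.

Take TP from the diagonal, FP from the rest of the 'NOUN' prediction marginal, FN from the rest of the 'NOUN' actual marginal.
F1 score = 2·TP/(2·TP+FP+FN).
NOUN: TP=43, FP=5+4+6=15, FN=4+4+5=13 → 86/114 = 0.7544

0.754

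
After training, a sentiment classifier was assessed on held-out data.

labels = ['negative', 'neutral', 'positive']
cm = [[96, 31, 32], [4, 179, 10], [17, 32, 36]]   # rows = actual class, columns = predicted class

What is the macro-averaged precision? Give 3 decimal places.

0.674

Per-class precision (TP/(TP+FP)):
  negative: TP=96, FP=4+17=21 → 96/117 = 0.8205
  neutral: TP=179, FP=31+32=63 → 179/242 = 0.7397
  positive: TP=36, FP=32+10=42 → 36/78 = 0.4615
Macro-precision = mean = (0.8205 + 0.7397 + 0.4615) / 3 = 0.674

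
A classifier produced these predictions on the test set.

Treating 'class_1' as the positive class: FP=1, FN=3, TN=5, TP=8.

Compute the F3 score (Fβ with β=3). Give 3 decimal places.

0.741

Fβ = (1+β²)·TP / ((1+β²)·TP + β²·FN + FP), with β²=9
= 10·8 / (10·8 + 9·3 + 1) = 0.741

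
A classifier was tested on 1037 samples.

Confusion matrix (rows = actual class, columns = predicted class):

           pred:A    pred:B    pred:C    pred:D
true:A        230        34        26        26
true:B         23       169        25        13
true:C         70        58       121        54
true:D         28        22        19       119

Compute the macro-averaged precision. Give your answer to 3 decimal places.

Per-class precision (TP/(TP+FP)):
  A: TP=230, FP=23+70+28=121 → 230/351 = 0.6553
  B: TP=169, FP=34+58+22=114 → 169/283 = 0.5972
  C: TP=121, FP=26+25+19=70 → 121/191 = 0.6335
  D: TP=119, FP=26+13+54=93 → 119/212 = 0.5613
Macro-precision = mean = (0.6553 + 0.5972 + 0.6335 + 0.5613) / 4 = 0.612

0.612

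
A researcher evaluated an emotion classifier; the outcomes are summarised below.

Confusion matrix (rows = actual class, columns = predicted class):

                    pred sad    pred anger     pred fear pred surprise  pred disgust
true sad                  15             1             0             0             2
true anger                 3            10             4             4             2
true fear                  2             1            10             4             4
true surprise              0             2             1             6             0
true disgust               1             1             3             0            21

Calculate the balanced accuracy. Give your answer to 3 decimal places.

Balanced accuracy = mean of per-class recall.
  sad: recall = 15/18 = 0.8333
  anger: recall = 10/23 = 0.4348
  fear: recall = 10/21 = 0.4762
  surprise: recall = 6/9 = 0.6667
  disgust: recall = 21/26 = 0.8077
Mean = (0.8333 + 0.4348 + 0.4762 + 0.6667 + 0.8077) / 5 = 0.644

0.644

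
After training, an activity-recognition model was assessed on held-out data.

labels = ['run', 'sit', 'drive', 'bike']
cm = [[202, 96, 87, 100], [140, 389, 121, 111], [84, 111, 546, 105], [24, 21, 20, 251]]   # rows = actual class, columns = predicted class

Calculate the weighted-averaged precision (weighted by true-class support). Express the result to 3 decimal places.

Per-class precision (TP/(TP+FP)):
  run: TP=202, FP=140+84+24=248 → 202/450 = 0.4489
  sit: TP=389, FP=96+111+21=228 → 389/617 = 0.6305
  drive: TP=546, FP=87+121+20=228 → 546/774 = 0.7054
  bike: TP=251, FP=100+111+105=316 → 251/567 = 0.4427
Weighted-precision = Σ (supportᵢ/N)·precisionᵢ with N=2408: (485/2408)·0.4489 + (761/2408)·0.6305 + (846/2408)·0.7054 + (316/2408)·0.4427 = 0.596

0.596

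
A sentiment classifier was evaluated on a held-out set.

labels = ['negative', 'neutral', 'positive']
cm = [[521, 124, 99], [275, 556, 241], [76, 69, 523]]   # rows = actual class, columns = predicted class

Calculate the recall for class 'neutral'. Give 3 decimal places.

0.519

Take TP from the diagonal, FP from the rest of the 'neutral' prediction marginal, FN from the rest of the 'neutral' actual marginal.
recall = TP/(TP+FN).
neutral: TP=556, FN=275+241=516 → 556/1072 = 0.5187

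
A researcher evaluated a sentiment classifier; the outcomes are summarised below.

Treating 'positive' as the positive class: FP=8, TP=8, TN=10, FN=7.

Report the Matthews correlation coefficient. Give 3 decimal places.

0.089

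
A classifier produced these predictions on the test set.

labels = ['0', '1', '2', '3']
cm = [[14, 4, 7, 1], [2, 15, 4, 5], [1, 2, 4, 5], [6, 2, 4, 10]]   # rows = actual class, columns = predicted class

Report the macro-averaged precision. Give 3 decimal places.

0.487

Per-class precision (TP/(TP+FP)):
  0: TP=14, FP=2+1+6=9 → 14/23 = 0.6087
  1: TP=15, FP=4+2+2=8 → 15/23 = 0.6522
  2: TP=4, FP=7+4+4=15 → 4/19 = 0.2105
  3: TP=10, FP=1+5+5=11 → 10/21 = 0.4762
Macro-precision = mean = (0.6087 + 0.6522 + 0.2105 + 0.4762) / 4 = 0.487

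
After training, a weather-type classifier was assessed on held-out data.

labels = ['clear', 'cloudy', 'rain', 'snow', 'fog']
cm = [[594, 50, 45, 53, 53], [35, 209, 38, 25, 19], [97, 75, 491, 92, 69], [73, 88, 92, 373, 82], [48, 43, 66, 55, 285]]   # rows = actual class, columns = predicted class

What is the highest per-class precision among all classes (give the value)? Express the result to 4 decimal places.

0.7013

Per-class precision (TP/(TP+FP)):
  clear: TP=594, FP=35+97+73+48=253 → 594/847 = 0.70130
  cloudy: TP=209, FP=50+75+88+43=256 → 209/465 = 0.44946
  rain: TP=491, FP=45+38+92+66=241 → 491/732 = 0.67077
  snow: TP=373, FP=53+25+92+55=225 → 373/598 = 0.62375
  fog: TP=285, FP=53+19+69+82=223 → 285/508 = 0.56102
Highest is class 'clear' with precision = 0.7013.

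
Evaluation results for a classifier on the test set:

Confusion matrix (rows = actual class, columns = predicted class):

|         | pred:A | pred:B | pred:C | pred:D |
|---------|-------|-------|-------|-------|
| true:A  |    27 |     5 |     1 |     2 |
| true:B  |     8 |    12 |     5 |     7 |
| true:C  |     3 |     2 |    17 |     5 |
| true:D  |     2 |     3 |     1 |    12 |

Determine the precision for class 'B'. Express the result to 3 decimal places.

0.545

Treat 'B' as positive and all other classes as negative.
precision = TP/(TP+FP).
B: TP=12, FP=5+2+3=10 → 12/22 = 0.5455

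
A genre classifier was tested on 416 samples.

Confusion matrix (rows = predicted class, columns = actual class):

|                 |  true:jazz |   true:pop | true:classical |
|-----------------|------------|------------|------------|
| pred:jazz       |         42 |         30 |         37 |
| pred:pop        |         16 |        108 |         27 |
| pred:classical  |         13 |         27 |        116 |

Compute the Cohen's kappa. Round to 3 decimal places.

0.444

Observed agreement pₒ = trace/N = 266/416 = 0.6394
Expected agreement pₑ = Σ (rowᵢ·colᵢ)/N² = (71·109 + 165·151 + 180·156)/416² = 0.3509
κ = (pₒ − pₑ)/(1 − pₑ) = (0.6394 − 0.3509)/(1 − 0.3509) = 0.444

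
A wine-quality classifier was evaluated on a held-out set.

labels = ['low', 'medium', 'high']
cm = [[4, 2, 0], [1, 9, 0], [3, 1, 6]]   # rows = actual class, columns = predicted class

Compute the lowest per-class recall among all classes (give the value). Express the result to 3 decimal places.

Per-class recall (TP/(TP+FN)):
  low: TP=4, FN=2+0=2 → 4/6 = 0.6667
  medium: TP=9, FN=1+0=1 → 9/10 = 0.9000
  high: TP=6, FN=3+1=4 → 6/10 = 0.6000
Lowest is class 'high' with recall = 0.600.

0.600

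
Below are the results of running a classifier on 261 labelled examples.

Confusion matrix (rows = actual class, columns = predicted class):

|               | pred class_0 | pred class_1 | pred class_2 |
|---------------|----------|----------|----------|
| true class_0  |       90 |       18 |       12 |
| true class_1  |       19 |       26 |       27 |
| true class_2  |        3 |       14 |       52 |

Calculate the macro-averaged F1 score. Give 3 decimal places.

Per-class F1 score (2·TP/(2·TP+FP+FN)):
  class_0: TP=90, FP=19+3=22, FN=18+12=30 → 180/232 = 0.7759
  class_1: TP=26, FP=18+14=32, FN=19+27=46 → 52/130 = 0.4000
  class_2: TP=52, FP=12+27=39, FN=3+14=17 → 104/160 = 0.6500
Macro-F1 score = mean = (0.7759 + 0.4000 + 0.6500) / 3 = 0.609

0.609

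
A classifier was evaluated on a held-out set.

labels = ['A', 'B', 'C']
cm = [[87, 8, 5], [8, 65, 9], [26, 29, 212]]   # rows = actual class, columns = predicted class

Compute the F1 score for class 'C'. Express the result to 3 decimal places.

Take TP from the diagonal, FP from the rest of the 'C' prediction marginal, FN from the rest of the 'C' actual marginal.
F1 score = 2·TP/(2·TP+FP+FN).
C: TP=212, FP=5+9=14, FN=26+29=55 → 424/493 = 0.8600

0.860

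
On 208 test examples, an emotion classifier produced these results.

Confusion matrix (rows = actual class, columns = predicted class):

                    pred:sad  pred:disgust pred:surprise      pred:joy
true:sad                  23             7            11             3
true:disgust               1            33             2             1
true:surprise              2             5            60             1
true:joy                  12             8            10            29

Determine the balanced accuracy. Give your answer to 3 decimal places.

Balanced accuracy = mean of per-class recall.
  sad: recall = 23/44 = 0.5227
  disgust: recall = 33/37 = 0.8919
  surprise: recall = 60/68 = 0.8824
  joy: recall = 29/59 = 0.4915
Mean = (0.5227 + 0.8919 + 0.8824 + 0.4915) / 4 = 0.697

0.697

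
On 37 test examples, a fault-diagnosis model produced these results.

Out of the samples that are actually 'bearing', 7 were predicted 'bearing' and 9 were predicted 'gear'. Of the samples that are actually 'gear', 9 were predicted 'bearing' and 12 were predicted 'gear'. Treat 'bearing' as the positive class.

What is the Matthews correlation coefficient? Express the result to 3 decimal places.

MCC = (TP·TN − FP·FN) / √((TP+FP)(TP+FN)(TN+FP)(TN+FN))
Numerator = 7·12 − 9·9 = 3
Denominator = √(16·16·21·21) = √112896 = 336.0000
MCC = 3 / 336.0000 = 0.009

0.009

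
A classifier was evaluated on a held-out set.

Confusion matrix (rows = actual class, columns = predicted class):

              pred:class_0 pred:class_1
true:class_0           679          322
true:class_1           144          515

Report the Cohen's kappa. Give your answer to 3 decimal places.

0.440

Observed agreement pₒ = trace/N = 1194/1660 = 0.7193
Expected agreement pₑ = Σ (rowᵢ·colᵢ)/N² = (1001·823 + 659·837)/1660² = 0.4991
κ = (pₒ − pₑ)/(1 − pₑ) = (0.7193 − 0.4991)/(1 − 0.4991) = 0.440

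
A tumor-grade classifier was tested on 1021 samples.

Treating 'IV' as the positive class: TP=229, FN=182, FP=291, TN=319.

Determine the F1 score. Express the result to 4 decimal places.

Precision = TP/(TP+FP) = 229/520 = 0.4404
Recall = TP/(TP+FN) = 229/411 = 0.5572
F1 = 2·TP/(2·TP+FP+FN) = 458/931 = 0.4919

0.4919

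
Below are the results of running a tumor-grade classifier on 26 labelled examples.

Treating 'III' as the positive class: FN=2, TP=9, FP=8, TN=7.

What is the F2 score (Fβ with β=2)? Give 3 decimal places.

0.738

Fβ = (1+β²)·TP / ((1+β²)·TP + β²·FN + FP), with β²=4
= 5·9 / (5·9 + 4·2 + 8) = 0.738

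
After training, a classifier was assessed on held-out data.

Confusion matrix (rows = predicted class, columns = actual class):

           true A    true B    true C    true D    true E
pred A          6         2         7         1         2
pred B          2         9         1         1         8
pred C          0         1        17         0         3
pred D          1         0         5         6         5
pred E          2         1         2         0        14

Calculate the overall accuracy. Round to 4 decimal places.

Accuracy = trace / total = (6+9+17+6+14=52) / 96 = 52/96 = 0.5417

0.5417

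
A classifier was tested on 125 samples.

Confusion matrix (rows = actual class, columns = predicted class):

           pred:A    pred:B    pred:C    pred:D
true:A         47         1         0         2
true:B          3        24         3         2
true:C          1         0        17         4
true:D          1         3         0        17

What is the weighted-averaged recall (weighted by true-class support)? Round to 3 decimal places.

0.840

Per-class recall (TP/(TP+FN)):
  A: TP=47, FN=1+0+2=3 → 47/50 = 0.9400
  B: TP=24, FN=3+3+2=8 → 24/32 = 0.7500
  C: TP=17, FN=1+0+4=5 → 17/22 = 0.7727
  D: TP=17, FN=1+3+0=4 → 17/21 = 0.8095
Weighted-recall = Σ (supportᵢ/N)·recallᵢ with N=125: (50/125)·0.9400 + (32/125)·0.7500 + (22/125)·0.7727 + (21/125)·0.8095 = 0.840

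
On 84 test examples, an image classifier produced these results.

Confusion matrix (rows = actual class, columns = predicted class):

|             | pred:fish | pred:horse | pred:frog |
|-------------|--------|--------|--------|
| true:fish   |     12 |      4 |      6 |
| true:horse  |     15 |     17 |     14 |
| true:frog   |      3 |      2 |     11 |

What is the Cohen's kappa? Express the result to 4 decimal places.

0.2367

Observed agreement pₒ = trace/N = 40/84 = 0.47619
Expected agreement pₑ = Σ (rowᵢ·colᵢ)/N² = (22·30 + 46·23 + 16·31)/84² = 0.31378
κ = (pₒ − pₑ)/(1 − pₑ) = (0.47619 − 0.31378)/(1 − 0.31378) = 0.2367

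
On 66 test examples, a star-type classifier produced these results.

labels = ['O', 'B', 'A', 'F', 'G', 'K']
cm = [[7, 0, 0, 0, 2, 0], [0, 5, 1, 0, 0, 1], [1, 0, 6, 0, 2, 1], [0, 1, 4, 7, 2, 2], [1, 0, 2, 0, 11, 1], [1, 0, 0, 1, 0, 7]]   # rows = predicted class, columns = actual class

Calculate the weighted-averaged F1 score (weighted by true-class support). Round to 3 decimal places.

0.653

Per-class F1 score (2·TP/(2·TP+FP+FN)):
  O: TP=7, FP=0+0+0+2+0=2, FN=0+1+0+1+1=3 → 14/19 = 0.7368
  B: TP=5, FP=0+1+0+0+1=2, FN=0+0+1+0+0=1 → 10/13 = 0.7692
  A: TP=6, FP=1+0+0+2+1=4, FN=0+1+4+2+0=7 → 12/23 = 0.5217
  F: TP=7, FP=0+1+4+2+2=9, FN=0+0+0+0+1=1 → 14/24 = 0.5833
  G: TP=11, FP=1+0+2+0+1=4, FN=2+0+2+2+0=6 → 22/32 = 0.6875
  K: TP=7, FP=1+0+0+1+0=2, FN=0+1+1+2+1=5 → 14/21 = 0.6667
Weighted-F1 score = Σ (supportᵢ/N)·F1 scoreᵢ with N=66: (10/66)·0.7368 + (6/66)·0.7692 + (13/66)·0.5217 + (8/66)·0.5833 + (17/66)·0.6875 + (12/66)·0.6667 = 0.653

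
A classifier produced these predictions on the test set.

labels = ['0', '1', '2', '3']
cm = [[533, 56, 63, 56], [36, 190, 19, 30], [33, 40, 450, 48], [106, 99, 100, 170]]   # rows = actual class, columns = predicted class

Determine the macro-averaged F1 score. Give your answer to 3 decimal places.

0.628

Per-class F1 score (2·TP/(2·TP+FP+FN)):
  0: TP=533, FP=36+33+106=175, FN=56+63+56=175 → 1066/1416 = 0.7528
  1: TP=190, FP=56+40+99=195, FN=36+19+30=85 → 380/660 = 0.5758
  2: TP=450, FP=63+19+100=182, FN=33+40+48=121 → 900/1203 = 0.7481
  3: TP=170, FP=56+30+48=134, FN=106+99+100=305 → 340/779 = 0.4365
Macro-F1 score = mean = (0.7528 + 0.5758 + 0.7481 + 0.4365) / 4 = 0.628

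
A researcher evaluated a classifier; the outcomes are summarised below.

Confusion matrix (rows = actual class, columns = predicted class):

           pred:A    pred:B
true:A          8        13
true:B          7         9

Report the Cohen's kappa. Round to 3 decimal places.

-0.054

Observed agreement pₒ = trace/N = 17/37 = 0.4595
Expected agreement pₑ = Σ (rowᵢ·colᵢ)/N² = (21·15 + 16·22)/37² = 0.4872
κ = (pₒ − pₑ)/(1 − pₑ) = (0.4595 − 0.4872)/(1 − 0.4872) = -0.054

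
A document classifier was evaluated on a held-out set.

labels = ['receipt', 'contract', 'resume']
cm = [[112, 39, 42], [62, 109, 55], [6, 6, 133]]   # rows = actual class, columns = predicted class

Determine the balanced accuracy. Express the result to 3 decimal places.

0.660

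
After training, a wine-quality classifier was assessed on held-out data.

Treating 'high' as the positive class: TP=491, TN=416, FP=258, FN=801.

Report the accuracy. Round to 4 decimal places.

0.4613

Accuracy = (TP+TN)/N = (491+416)/1966 = 0.4613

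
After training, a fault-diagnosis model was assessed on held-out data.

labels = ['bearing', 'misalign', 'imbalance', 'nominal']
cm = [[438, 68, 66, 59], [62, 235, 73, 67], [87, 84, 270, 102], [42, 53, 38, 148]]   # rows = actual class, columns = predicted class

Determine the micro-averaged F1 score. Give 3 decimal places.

Micro-averaging pools counts across classes: ΣTP=1091, ΣFP=801, ΣFN=801.
Micro-F1 score = 2·TP/(2·TP+FP+FN) on pooled counts = 0.577 (equals overall accuracy in single-label multiclass).

0.577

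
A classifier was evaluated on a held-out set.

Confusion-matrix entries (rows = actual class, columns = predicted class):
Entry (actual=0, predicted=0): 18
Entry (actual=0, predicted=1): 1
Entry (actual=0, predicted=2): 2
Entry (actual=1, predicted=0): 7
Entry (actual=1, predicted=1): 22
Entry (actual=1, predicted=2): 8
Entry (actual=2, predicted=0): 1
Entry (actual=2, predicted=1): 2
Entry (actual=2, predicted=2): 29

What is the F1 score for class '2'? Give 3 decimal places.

0.817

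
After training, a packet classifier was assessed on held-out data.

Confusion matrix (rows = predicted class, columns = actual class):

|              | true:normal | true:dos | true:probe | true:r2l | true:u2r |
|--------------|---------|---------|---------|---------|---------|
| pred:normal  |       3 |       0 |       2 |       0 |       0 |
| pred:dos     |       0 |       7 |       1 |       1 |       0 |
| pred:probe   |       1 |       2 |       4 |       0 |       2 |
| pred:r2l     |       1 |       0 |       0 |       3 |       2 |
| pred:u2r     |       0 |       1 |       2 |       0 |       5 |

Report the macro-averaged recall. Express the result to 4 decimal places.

0.6100

Per-class recall (TP/(TP+FN)):
  normal: TP=3, FN=0+1+1+0=2 → 3/5 = 0.60000
  dos: TP=7, FN=0+2+0+1=3 → 7/10 = 0.70000
  probe: TP=4, FN=2+1+0+2=5 → 4/9 = 0.44444
  r2l: TP=3, FN=0+1+0+0=1 → 3/4 = 0.75000
  u2r: TP=5, FN=0+0+2+2=4 → 5/9 = 0.55556
Macro-recall = mean = (0.60000 + 0.70000 + 0.44444 + 0.75000 + 0.55556) / 5 = 0.6100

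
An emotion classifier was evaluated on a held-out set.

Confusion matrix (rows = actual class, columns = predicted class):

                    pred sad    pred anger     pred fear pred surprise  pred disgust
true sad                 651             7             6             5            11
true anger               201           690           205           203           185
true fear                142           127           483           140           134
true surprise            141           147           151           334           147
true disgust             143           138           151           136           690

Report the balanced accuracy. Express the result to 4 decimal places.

0.5609

Balanced accuracy = mean of per-class recall.
  sad: recall = 651/680 = 0.95735
  anger: recall = 690/1484 = 0.46496
  fear: recall = 483/1026 = 0.47076
  surprise: recall = 334/920 = 0.36304
  disgust: recall = 690/1258 = 0.54849
Mean = (0.95735 + 0.46496 + 0.47076 + 0.36304 + 0.54849) / 5 = 0.5609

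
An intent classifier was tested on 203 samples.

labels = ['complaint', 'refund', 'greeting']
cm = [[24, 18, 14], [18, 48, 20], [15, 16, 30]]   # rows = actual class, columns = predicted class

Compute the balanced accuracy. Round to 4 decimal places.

Balanced accuracy = mean of per-class recall.
  complaint: recall = 24/56 = 0.42857
  refund: recall = 48/86 = 0.55814
  greeting: recall = 30/61 = 0.49180
Mean = (0.42857 + 0.55814 + 0.49180) / 3 = 0.4928

0.4928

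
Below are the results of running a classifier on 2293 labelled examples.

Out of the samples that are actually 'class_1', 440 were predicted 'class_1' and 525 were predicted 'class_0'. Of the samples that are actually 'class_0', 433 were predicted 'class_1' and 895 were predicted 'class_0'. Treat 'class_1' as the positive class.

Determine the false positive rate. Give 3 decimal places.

0.326

FPR = FP/(FP+TN) = 433/(433+895) = 0.326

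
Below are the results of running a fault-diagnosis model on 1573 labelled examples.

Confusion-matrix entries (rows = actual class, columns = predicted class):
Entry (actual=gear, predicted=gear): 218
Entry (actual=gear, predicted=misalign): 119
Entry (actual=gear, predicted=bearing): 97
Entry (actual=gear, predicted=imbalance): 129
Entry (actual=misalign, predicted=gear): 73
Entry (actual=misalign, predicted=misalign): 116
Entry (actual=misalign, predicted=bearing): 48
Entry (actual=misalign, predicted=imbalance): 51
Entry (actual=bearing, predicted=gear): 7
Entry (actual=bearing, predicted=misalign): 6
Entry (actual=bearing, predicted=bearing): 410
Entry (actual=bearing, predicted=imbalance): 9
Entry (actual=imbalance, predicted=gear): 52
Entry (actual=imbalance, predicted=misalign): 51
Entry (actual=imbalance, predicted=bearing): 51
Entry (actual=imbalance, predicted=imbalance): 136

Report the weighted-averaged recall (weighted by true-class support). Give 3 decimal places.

0.559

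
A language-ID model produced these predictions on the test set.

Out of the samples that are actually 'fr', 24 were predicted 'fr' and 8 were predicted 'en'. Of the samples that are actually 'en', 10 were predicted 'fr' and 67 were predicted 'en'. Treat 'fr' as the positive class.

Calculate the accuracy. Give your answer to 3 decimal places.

Accuracy = (TP+TN)/N = (24+67)/109 = 0.835

0.835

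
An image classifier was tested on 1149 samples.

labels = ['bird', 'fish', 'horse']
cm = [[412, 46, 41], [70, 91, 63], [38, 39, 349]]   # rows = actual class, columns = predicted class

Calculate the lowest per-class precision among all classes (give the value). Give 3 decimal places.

Per-class precision (TP/(TP+FP)):
  bird: TP=412, FP=70+38=108 → 412/520 = 0.7923
  fish: TP=91, FP=46+39=85 → 91/176 = 0.5170
  horse: TP=349, FP=41+63=104 → 349/453 = 0.7704
Lowest is class 'fish' with precision = 0.517.

0.517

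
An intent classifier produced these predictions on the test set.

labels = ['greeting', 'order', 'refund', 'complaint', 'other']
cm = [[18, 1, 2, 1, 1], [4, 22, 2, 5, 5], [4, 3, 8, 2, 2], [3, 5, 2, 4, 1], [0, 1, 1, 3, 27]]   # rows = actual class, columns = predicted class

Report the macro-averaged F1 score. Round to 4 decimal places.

0.5705

Per-class F1 score (2·TP/(2·TP+FP+FN)):
  greeting: TP=18, FP=4+4+3+0=11, FN=1+2+1+1=5 → 36/52 = 0.69231
  order: TP=22, FP=1+3+5+1=10, FN=4+2+5+5=16 → 44/70 = 0.62857
  refund: TP=8, FP=2+2+2+1=7, FN=4+3+2+2=11 → 16/34 = 0.47059
  complaint: TP=4, FP=1+5+2+3=11, FN=3+5+2+1=11 → 8/30 = 0.26667
  other: TP=27, FP=1+5+2+1=9, FN=0+1+1+3=5 → 54/68 = 0.79412
Macro-F1 score = mean = (0.69231 + 0.62857 + 0.47059 + 0.26667 + 0.79412) / 5 = 0.5705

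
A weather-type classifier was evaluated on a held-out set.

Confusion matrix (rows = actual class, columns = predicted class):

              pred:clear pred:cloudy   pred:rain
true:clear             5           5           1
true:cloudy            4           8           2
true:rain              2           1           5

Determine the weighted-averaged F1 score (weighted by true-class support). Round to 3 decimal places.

0.545

Per-class F1 score (2·TP/(2·TP+FP+FN)):
  clear: TP=5, FP=4+2=6, FN=5+1=6 → 10/22 = 0.4545
  cloudy: TP=8, FP=5+1=6, FN=4+2=6 → 16/28 = 0.5714
  rain: TP=5, FP=1+2=3, FN=2+1=3 → 10/16 = 0.6250
Weighted-F1 score = Σ (supportᵢ/N)·F1 scoreᵢ with N=33: (11/33)·0.4545 + (14/33)·0.5714 + (8/33)·0.6250 = 0.545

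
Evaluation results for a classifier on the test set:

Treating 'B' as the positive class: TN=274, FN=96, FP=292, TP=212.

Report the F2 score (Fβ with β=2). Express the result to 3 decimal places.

Fβ = (1+β²)·TP / ((1+β²)·TP + β²·FN + FP), with β²=4
= 5·212 / (5·212 + 4·96 + 292) = 0.611

0.611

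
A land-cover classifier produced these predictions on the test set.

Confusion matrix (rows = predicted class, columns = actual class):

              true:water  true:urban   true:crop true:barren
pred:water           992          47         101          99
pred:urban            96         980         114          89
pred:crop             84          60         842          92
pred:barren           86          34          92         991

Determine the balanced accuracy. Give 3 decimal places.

Balanced accuracy = mean of per-class recall.
  water: recall = 992/1258 = 0.7886
  urban: recall = 980/1121 = 0.8742
  crop: recall = 842/1149 = 0.7328
  barren: recall = 991/1271 = 0.7797
Mean = (0.7886 + 0.8742 + 0.7328 + 0.7797) / 4 = 0.794

0.794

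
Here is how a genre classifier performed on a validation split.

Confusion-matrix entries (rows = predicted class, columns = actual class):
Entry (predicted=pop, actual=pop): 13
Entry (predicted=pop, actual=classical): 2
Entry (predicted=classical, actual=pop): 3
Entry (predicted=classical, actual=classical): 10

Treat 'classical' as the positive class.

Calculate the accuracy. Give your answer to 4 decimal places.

Accuracy = (TP+TN)/N = (10+13)/28 = 0.8214

0.8214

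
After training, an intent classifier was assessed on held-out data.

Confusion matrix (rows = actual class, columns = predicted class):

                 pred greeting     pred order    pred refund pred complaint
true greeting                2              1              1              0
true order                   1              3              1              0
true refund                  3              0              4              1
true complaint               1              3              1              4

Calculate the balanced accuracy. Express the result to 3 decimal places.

Balanced accuracy = mean of per-class recall.
  greeting: recall = 2/4 = 0.5000
  order: recall = 3/5 = 0.6000
  refund: recall = 4/8 = 0.5000
  complaint: recall = 4/9 = 0.4444
Mean = (0.5000 + 0.6000 + 0.5000 + 0.4444) / 4 = 0.511

0.511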